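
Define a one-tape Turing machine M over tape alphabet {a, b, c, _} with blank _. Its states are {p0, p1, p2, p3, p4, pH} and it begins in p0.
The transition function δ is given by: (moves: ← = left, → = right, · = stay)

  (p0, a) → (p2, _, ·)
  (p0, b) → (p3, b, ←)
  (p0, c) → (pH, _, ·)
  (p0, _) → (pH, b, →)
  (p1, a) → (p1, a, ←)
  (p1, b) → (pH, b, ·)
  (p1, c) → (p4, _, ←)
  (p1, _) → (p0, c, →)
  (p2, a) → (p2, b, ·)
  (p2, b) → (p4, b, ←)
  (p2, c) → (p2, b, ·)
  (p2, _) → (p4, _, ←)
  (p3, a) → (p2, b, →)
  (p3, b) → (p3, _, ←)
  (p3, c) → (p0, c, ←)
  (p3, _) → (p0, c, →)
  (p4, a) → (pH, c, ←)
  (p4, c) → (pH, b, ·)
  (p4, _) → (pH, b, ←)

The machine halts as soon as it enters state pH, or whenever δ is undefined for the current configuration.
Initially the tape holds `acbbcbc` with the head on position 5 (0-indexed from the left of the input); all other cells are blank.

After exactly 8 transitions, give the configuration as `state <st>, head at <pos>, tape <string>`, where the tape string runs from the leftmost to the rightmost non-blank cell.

state pH, head at -2, tape b_c_bcbc

p0 | __acbbc[b]c   read b → write b, move ←, go to p3
p3 | __acbb[c]bc   read c → write c, move ←, go to p0
p0 | __acb[b]cbc   read b → write b, move ←, go to p3
p3 | __ac[b]bcbc   read b → write _, move ←, go to p3
p3 | __a[c]_bcbc   read c → write c, move ←, go to p0
p0 | __[a]c_bcbc   read a → write _, move ·, go to p2
p2 | __[_]c_bcbc   read _ → write _, move ←, go to p4
p4 | _[_]_c_bcbc   read _ → write b, move ←, go to pH
pH | [_]b_c_bcbc
After 8 steps: state pH, head at -2, tape b_c_bcbc.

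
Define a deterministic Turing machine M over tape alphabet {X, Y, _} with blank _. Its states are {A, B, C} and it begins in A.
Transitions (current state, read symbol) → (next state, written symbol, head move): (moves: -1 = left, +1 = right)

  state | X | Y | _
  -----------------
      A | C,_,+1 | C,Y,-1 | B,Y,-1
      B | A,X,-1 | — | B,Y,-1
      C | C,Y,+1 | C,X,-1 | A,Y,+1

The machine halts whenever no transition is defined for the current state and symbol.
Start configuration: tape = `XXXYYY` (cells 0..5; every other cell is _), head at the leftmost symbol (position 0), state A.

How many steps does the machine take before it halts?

A | [X]XXYYY__   read X → write _, move +1, go to C
C | _[X]XYYY__   read X → write Y, move +1, go to C
C | _Y[X]YYY__   read X → write Y, move +1, go to C
C | _YY[Y]YY__   read Y → write X, move -1, go to C
C | _Y[Y]XYY__   read Y → write X, move -1, go to C
C | _[Y]XXYY__   read Y → write X, move -1, go to C
C | [_]XXXYY__   read _ → write Y, move +1, go to A
A | Y[X]XXYY__   read X → write _, move +1, go to C
C | Y_[X]XYY__   read X → write Y, move +1, go to C
C | Y_Y[X]YY__   read X → write Y, move +1, go to C
C | Y_YY[Y]Y__   read Y → write X, move -1, go to C
C | Y_Y[Y]XY__   read Y → write X, move -1, go to C
C | Y_[Y]XXY__   read Y → write X, move -1, go to C
C | Y[_]XXXY__   read _ → write Y, move +1, go to A
A | YY[X]XXY__   read X → write _, move +1, go to C
C | YY_[X]XY__   read X → write Y, move +1, go to C
C | YY_Y[X]Y__   read X → write Y, move +1, go to C
C | YY_YY[Y]__   read Y → write X, move -1, go to C
C | YY_Y[Y]X__   read Y → write X, move -1, go to C
C | YY_[Y]XX__   read Y → write X, move -1, go to C
C | YY[_]XXX__   read _ → write Y, move +1, go to A
A | YYY[X]XX__   read X → write _, move +1, go to C
C | YYY_[X]X__   read X → write Y, move +1, go to C
C | YYY_Y[X]__   read X → write Y, move +1, go to C
C | YYY_YY[_]_   read _ → write Y, move +1, go to A
A | YYY_YYY[_]   read _ → write Y, move -1, go to B
B | YYY_YY[Y]Y
M halts after 26 transitions.

26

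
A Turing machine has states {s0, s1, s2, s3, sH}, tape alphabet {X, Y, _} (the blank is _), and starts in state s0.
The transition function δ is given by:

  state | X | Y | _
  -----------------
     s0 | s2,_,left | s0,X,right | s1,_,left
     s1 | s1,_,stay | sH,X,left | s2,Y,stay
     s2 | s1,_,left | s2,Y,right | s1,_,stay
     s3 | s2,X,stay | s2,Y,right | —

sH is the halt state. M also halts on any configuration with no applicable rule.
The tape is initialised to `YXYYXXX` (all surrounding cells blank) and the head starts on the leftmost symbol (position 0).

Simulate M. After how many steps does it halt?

s0 | _[Y]XYYXXX   read Y → write X, move right, go to s0
s0 | _X[X]YYXXX   read X → write _, move left, go to s2
s2 | _[X]_YYXXX   read X → write _, move left, go to s1
s1 | [_]__YYXXX   read _ → write Y, move stay, go to s2
s2 | [Y]__YYXXX   read Y → write Y, move right, go to s2
s2 | Y[_]_YYXXX   read _ → write _, move stay, go to s1
s1 | Y[_]_YYXXX   read _ → write Y, move stay, go to s2
s2 | Y[Y]_YYXXX   read Y → write Y, move right, go to s2
s2 | YY[_]YYXXX   read _ → write _, move stay, go to s1
s1 | YY[_]YYXXX   read _ → write Y, move stay, go to s2
s2 | YY[Y]YYXXX   read Y → write Y, move right, go to s2
s2 | YYY[Y]YXXX   read Y → write Y, move right, go to s2
s2 | YYYY[Y]XXX   read Y → write Y, move right, go to s2
s2 | YYYYY[X]XX   read X → write _, move left, go to s1
s1 | YYYY[Y]_XX   read Y → write X, move left, go to sH
sH | YYY[Y]X_XX
M halts after 15 transitions.

15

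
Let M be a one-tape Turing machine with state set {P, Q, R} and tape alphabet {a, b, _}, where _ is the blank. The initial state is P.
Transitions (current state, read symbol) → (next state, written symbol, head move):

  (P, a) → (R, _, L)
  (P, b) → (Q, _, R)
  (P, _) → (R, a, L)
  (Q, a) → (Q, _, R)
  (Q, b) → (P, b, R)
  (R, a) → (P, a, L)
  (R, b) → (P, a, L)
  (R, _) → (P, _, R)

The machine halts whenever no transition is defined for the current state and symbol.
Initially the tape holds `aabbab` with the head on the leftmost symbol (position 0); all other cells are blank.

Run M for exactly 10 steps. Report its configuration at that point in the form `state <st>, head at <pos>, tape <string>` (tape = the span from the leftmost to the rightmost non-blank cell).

state P, head at 0, tape abbab

P | _[a]abbab   read a → write _, move L, go to R
R | [_]_abbab   read _ → write _, move R, go to P
P | _[_]abbab   read _ → write a, move L, go to R
R | [_]aabbab   read _ → write _, move R, go to P
P | _[a]abbab   read a → write _, move L, go to R
R | [_]_abbab   read _ → write _, move R, go to P
P | _[_]abbab   read _ → write a, move L, go to R
R | [_]aabbab   read _ → write _, move R, go to P
P | _[a]abbab   read a → write _, move L, go to R
R | [_]_abbab   read _ → write _, move R, go to P
P | _[_]abbab
After 10 steps: state P, head at 0, tape abbab.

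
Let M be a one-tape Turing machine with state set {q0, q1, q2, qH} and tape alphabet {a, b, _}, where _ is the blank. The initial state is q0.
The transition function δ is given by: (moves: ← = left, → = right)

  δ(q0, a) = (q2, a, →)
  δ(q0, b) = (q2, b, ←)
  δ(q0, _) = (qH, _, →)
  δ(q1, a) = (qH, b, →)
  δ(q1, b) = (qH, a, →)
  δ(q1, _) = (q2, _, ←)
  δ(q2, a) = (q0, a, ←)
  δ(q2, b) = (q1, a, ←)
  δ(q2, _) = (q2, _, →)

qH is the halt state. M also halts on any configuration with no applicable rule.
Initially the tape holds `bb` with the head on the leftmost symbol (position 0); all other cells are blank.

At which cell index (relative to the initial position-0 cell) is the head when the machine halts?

state=q0 head=0 tape=__[b]b   (q0,b)→(q2,b,←)
state=q2 head=-1 tape=_[_]bb   (q2,_)→(q2,_,→)
state=q2 head=0 tape=__[b]b   (q2,b)→(q1,a,←)
state=q1 head=-1 tape=_[_]ab   (q1,_)→(q2,_,←)
state=q2 head=-2 tape=[_]_ab   (q2,_)→(q2,_,→)
state=q2 head=-1 tape=_[_]ab   (q2,_)→(q2,_,→)
state=q2 head=0 tape=__[a]b   (q2,a)→(q0,a,←)
state=q0 head=-1 tape=_[_]ab   (q0,_)→(qH,_,→)
state=qH head=0 tape=__[a]b
At halt the head is at cell 0.

0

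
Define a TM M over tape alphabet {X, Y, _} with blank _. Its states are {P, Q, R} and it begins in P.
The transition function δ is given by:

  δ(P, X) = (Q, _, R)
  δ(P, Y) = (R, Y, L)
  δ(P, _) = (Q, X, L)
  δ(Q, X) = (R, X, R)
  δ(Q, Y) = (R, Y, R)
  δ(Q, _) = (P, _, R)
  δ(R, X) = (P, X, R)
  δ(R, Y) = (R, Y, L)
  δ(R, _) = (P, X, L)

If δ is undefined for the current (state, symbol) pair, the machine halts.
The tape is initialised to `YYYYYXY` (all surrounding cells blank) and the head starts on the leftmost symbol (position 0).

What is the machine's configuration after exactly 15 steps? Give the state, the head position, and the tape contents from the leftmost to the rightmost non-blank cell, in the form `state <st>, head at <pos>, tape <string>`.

P | ___[Y]YYYYXY   read Y → write Y, move L, go to R
R | __[_]YYYYYXY   read _ → write X, move L, go to P
P | _[_]XYYYYYXY   read _ → write X, move L, go to Q
Q | [_]XXYYYYYXY   read _ → write _, move R, go to P
P | _[X]XYYYYYXY   read X → write _, move R, go to Q
Q | __[X]YYYYYXY   read X → write X, move R, go to R
R | __X[Y]YYYYXY   read Y → write Y, move L, go to R
R | __[X]YYYYYXY   read X → write X, move R, go to P
P | __X[Y]YYYYXY   read Y → write Y, move L, go to R
R | __[X]YYYYYXY   read X → write X, move R, go to P
P | __X[Y]YYYYXY   read Y → write Y, move L, go to R
R | __[X]YYYYYXY   read X → write X, move R, go to P
P | __X[Y]YYYYXY   read Y → write Y, move L, go to R
R | __[X]YYYYYXY   read X → write X, move R, go to P
P | __X[Y]YYYYXY   read Y → write Y, move L, go to R
R | __[X]YYYYYXY
After 15 steps: state R, head at -1, tape XYYYYYXY.

state R, head at -1, tape XYYYYYXY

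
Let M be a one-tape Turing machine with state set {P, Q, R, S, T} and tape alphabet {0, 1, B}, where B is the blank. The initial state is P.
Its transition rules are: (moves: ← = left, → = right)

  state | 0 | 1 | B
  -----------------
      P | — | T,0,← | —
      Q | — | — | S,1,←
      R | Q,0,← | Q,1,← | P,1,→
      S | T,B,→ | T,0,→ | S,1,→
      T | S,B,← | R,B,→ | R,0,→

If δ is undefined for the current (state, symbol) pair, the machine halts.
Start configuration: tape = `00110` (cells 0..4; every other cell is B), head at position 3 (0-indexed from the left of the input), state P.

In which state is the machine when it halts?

Q

P | 001[1]0   read 1 → write 0, move ←, go to T
T | 00[1]00   read 1 → write B, move →, go to R
R | 00B[0]0   read 0 → write 0, move ←, go to Q
Q | 00[B]00   read B → write 1, move ←, go to S
S | 0[0]100   read 0 → write B, move →, go to T
T | 0B[1]00   read 1 → write B, move →, go to R
R | 0BB[0]0   read 0 → write 0, move ←, go to Q
Q | 0B[B]00   read B → write 1, move ←, go to S
S | 0[B]100   read B → write 1, move →, go to S
S | 01[1]00   read 1 → write 0, move →, go to T
T | 010[0]0   read 0 → write B, move ←, go to S
S | 01[0]B0   read 0 → write B, move →, go to T
T | 01B[B]0   read B → write 0, move →, go to R
R | 01B0[0]   read 0 → write 0, move ←, go to Q
Q | 01B[0]0
No transition is defined for (Q, 0); M halts in state Q.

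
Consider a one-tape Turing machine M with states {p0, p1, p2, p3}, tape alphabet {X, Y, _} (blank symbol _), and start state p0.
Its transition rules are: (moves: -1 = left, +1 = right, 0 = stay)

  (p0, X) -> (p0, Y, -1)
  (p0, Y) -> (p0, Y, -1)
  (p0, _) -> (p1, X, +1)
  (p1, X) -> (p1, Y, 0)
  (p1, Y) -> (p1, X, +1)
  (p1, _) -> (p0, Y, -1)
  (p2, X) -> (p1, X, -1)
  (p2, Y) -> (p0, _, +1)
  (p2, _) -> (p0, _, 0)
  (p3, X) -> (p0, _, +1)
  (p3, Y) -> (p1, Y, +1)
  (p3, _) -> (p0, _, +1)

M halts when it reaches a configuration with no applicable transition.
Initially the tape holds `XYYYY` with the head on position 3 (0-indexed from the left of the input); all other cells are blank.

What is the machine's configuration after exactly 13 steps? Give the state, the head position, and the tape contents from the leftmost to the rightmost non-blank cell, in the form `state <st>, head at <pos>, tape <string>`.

state=p0 head=3 tape=_XYY[Y]Y_   (p0,Y)→(p0,Y,-1)
state=p0 head=2 tape=_XY[Y]YY_   (p0,Y)→(p0,Y,-1)
state=p0 head=1 tape=_X[Y]YYY_   (p0,Y)→(p0,Y,-1)
state=p0 head=0 tape=_[X]YYYY_   (p0,X)→(p0,Y,-1)
state=p0 head=-1 tape=[_]YYYYY_   (p0,_)→(p1,X,+1)
state=p1 head=0 tape=X[Y]YYYY_   (p1,Y)→(p1,X,+1)
state=p1 head=1 tape=XX[Y]YYY_   (p1,Y)→(p1,X,+1)
state=p1 head=2 tape=XXX[Y]YY_   (p1,Y)→(p1,X,+1)
state=p1 head=3 tape=XXXX[Y]Y_   (p1,Y)→(p1,X,+1)
state=p1 head=4 tape=XXXXX[Y]_   (p1,Y)→(p1,X,+1)
state=p1 head=5 tape=XXXXXX[_]   (p1,_)→(p0,Y,-1)
state=p0 head=4 tape=XXXXX[X]Y   (p0,X)→(p0,Y,-1)
state=p0 head=3 tape=XXXX[X]YY   (p0,X)→(p0,Y,-1)
state=p0 head=2 tape=XXX[X]YYY
After 13 steps: state p0, head at 2, tape XXXXYYY.

state p0, head at 2, tape XXXXYYY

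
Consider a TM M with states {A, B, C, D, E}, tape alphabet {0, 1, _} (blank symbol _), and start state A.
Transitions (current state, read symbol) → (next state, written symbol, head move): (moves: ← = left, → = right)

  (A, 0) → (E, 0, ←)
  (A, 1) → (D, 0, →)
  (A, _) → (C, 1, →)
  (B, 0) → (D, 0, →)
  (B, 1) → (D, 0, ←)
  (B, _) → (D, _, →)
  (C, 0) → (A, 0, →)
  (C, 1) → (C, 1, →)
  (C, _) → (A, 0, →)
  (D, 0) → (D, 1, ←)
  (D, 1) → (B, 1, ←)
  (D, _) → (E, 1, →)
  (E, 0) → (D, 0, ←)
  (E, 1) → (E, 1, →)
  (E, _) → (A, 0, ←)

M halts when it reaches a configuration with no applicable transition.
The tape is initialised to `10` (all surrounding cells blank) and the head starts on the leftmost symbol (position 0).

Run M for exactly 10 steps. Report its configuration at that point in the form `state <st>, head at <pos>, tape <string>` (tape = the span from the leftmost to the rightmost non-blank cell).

state D, head at 0, tape 1111

A | _[1]0_   read 1 → write 0, move →, go to D
D | _0[0]_   read 0 → write 1, move ←, go to D
D | _[0]1_   read 0 → write 1, move ←, go to D
D | [_]11_   read _ → write 1, move →, go to E
E | 1[1]1_   read 1 → write 1, move →, go to E
E | 11[1]_   read 1 → write 1, move →, go to E
E | 111[_]   read _ → write 0, move ←, go to A
A | 11[1]0   read 1 → write 0, move →, go to D
D | 110[0]   read 0 → write 1, move ←, go to D
D | 11[0]1   read 0 → write 1, move ←, go to D
D | 1[1]11
After 10 steps: state D, head at 0, tape 1111.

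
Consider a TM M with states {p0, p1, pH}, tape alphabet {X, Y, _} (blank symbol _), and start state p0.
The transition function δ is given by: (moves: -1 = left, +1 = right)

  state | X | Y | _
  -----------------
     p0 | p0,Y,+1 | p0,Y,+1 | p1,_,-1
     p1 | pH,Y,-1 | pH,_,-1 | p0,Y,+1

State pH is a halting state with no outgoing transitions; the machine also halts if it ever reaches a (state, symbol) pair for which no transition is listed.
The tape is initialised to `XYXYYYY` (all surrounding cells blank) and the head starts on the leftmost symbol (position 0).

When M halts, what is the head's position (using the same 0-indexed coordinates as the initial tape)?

5

state=p0 head=0 tape=[X]YXYYYY_   (p0,X)→(p0,Y,+1)
state=p0 head=1 tape=Y[Y]XYYYY_   (p0,Y)→(p0,Y,+1)
state=p0 head=2 tape=YY[X]YYYY_   (p0,X)→(p0,Y,+1)
state=p0 head=3 tape=YYY[Y]YYY_   (p0,Y)→(p0,Y,+1)
state=p0 head=4 tape=YYYY[Y]YY_   (p0,Y)→(p0,Y,+1)
state=p0 head=5 tape=YYYYY[Y]Y_   (p0,Y)→(p0,Y,+1)
state=p0 head=6 tape=YYYYYY[Y]_   (p0,Y)→(p0,Y,+1)
state=p0 head=7 tape=YYYYYYY[_]   (p0,_)→(p1,_,-1)
state=p1 head=6 tape=YYYYYY[Y]_   (p1,Y)→(pH,_,-1)
state=pH head=5 tape=YYYYY[Y]__
At halt the head is at cell 5.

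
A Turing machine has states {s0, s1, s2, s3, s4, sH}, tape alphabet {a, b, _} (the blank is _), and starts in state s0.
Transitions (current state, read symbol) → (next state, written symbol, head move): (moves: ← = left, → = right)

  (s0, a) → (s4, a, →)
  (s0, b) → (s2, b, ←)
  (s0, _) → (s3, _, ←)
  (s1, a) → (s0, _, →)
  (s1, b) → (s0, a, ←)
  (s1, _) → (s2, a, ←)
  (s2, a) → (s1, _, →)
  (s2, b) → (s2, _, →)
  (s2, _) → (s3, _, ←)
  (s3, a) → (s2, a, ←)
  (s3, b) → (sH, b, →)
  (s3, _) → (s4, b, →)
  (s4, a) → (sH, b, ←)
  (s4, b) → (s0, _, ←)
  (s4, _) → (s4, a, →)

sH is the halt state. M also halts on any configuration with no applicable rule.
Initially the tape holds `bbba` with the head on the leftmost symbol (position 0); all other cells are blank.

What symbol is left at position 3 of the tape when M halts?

state=s0 head=0 tape=__[b]bba   (s0,b)→(s2,b,←)
state=s2 head=-1 tape=_[_]bbba   (s2,_)→(s3,_,←)
state=s3 head=-2 tape=[_]_bbba   (s3,_)→(s4,b,→)
state=s4 head=-1 tape=b[_]bbba   (s4,_)→(s4,a,→)
state=s4 head=0 tape=ba[b]bba   (s4,b)→(s0,_,←)
state=s0 head=-1 tape=b[a]_bba   (s0,a)→(s4,a,→)
state=s4 head=0 tape=ba[_]bba   (s4,_)→(s4,a,→)
state=s4 head=1 tape=baa[b]ba   (s4,b)→(s0,_,←)
state=s0 head=0 tape=ba[a]_ba   (s0,a)→(s4,a,→)
state=s4 head=1 tape=baa[_]ba   (s4,_)→(s4,a,→)
state=s4 head=2 tape=baaa[b]a   (s4,b)→(s0,_,←)
state=s0 head=1 tape=baa[a]_a   (s0,a)→(s4,a,→)
state=s4 head=2 tape=baaa[_]a   (s4,_)→(s4,a,→)
state=s4 head=3 tape=baaaa[a]   (s4,a)→(sH,b,←)
state=sH head=2 tape=baaa[a]b
Cell 3 holds b when M halts.

b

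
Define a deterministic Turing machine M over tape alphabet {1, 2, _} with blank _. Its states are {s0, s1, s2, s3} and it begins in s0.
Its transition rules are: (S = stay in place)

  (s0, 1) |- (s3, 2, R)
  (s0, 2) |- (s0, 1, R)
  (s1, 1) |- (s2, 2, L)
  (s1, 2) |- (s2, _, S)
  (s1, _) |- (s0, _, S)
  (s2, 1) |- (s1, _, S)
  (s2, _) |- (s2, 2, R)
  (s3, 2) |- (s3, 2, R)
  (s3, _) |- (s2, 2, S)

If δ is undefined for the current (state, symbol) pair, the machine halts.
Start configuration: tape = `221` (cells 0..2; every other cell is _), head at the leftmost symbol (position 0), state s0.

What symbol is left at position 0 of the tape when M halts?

state=s0 head=0 tape=[2]21_   (s0,2)→(s0,1,R)
state=s0 head=1 tape=1[2]1_   (s0,2)→(s0,1,R)
state=s0 head=2 tape=11[1]_   (s0,1)→(s3,2,R)
state=s3 head=3 tape=112[_]   (s3,_)→(s2,2,S)
state=s2 head=3 tape=112[2]
Cell 0 holds 1 when M halts.

1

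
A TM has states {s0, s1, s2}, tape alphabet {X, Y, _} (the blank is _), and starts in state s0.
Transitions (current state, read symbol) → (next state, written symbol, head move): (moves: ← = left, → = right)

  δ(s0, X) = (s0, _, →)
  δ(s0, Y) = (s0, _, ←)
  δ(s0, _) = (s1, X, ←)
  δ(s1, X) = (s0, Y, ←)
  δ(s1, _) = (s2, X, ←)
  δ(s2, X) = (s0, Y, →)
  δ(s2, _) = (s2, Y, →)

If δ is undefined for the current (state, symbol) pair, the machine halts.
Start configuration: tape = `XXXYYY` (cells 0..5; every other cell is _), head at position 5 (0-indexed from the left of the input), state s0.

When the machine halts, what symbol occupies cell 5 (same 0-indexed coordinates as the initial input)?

state=s0 head=5 tape=XXXYY[Y]   (s0,Y)→(s0,_,←)
state=s0 head=4 tape=XXXY[Y]_   (s0,Y)→(s0,_,←)
state=s0 head=3 tape=XXX[Y]__   (s0,Y)→(s0,_,←)
state=s0 head=2 tape=XX[X]___   (s0,X)→(s0,_,→)
state=s0 head=3 tape=XX_[_]__   (s0,_)→(s1,X,←)
state=s1 head=2 tape=XX[_]X__   (s1,_)→(s2,X,←)
state=s2 head=1 tape=X[X]XX__   (s2,X)→(s0,Y,→)
state=s0 head=2 tape=XY[X]X__   (s0,X)→(s0,_,→)
state=s0 head=3 tape=XY_[X]__   (s0,X)→(s0,_,→)
state=s0 head=4 tape=XY__[_]_   (s0,_)→(s1,X,←)
state=s1 head=3 tape=XY_[_]X_   (s1,_)→(s2,X,←)
state=s2 head=2 tape=XY[_]XX_   (s2,_)→(s2,Y,→)
state=s2 head=3 tape=XYY[X]X_   (s2,X)→(s0,Y,→)
state=s0 head=4 tape=XYYY[X]_   (s0,X)→(s0,_,→)
state=s0 head=5 tape=XYYY_[_]   (s0,_)→(s1,X,←)
state=s1 head=4 tape=XYYY[_]X   (s1,_)→(s2,X,←)
state=s2 head=3 tape=XYY[Y]XX
Cell 5 holds X when M halts.

X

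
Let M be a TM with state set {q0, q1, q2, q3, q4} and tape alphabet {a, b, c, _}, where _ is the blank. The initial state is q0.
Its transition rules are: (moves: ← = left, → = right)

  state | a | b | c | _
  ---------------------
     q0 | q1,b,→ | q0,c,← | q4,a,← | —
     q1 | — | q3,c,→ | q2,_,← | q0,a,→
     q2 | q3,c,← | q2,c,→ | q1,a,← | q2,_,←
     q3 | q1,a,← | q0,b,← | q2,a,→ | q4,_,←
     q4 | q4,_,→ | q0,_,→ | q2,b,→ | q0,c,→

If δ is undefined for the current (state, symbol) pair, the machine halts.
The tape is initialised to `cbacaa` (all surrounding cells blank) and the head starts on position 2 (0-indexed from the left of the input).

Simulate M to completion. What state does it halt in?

q1

state=q0 head=2 tape=_cb[a]caa   (q0,a)→(q1,b,→)
state=q1 head=3 tape=_cbb[c]aa   (q1,c)→(q2,_,←)
state=q2 head=2 tape=_cb[b]_aa   (q2,b)→(q2,c,→)
state=q2 head=3 tape=_cbc[_]aa   (q2,_)→(q2,_,←)
state=q2 head=2 tape=_cb[c]_aa   (q2,c)→(q1,a,←)
state=q1 head=1 tape=_c[b]a_aa   (q1,b)→(q3,c,→)
state=q3 head=2 tape=_cc[a]_aa   (q3,a)→(q1,a,←)
state=q1 head=1 tape=_c[c]a_aa   (q1,c)→(q2,_,←)
state=q2 head=0 tape=_[c]_a_aa   (q2,c)→(q1,a,←)
state=q1 head=-1 tape=[_]a_a_aa   (q1,_)→(q0,a,→)
state=q0 head=0 tape=a[a]_a_aa   (q0,a)→(q1,b,→)
state=q1 head=1 tape=ab[_]a_aa   (q1,_)→(q0,a,→)
state=q0 head=2 tape=aba[a]_aa   (q0,a)→(q1,b,→)
state=q1 head=3 tape=abab[_]aa   (q1,_)→(q0,a,→)
state=q0 head=4 tape=ababa[a]a   (q0,a)→(q1,b,→)
state=q1 head=5 tape=ababab[a]
No transition is defined for (q1, a); M halts in state q1.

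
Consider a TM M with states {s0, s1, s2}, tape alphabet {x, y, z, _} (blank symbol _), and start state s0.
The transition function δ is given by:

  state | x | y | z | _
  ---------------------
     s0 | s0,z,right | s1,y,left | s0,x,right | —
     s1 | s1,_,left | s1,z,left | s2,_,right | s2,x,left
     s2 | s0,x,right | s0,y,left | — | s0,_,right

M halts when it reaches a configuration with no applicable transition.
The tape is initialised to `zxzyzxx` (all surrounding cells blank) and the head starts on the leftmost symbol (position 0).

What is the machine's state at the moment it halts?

s0 | [z]xzyzxx   read z → write x, move right, go to s0
s0 | x[x]zyzxx   read x → write z, move right, go to s0
s0 | xz[z]yzxx   read z → write x, move right, go to s0
s0 | xzx[y]zxx   read y → write y, move left, go to s1
s1 | xz[x]yzxx   read x → write _, move left, go to s1
s1 | x[z]_yzxx   read z → write _, move right, go to s2
s2 | x_[_]yzxx   read _ → write _, move right, go to s0
s0 | x__[y]zxx   read y → write y, move left, go to s1
s1 | x_[_]yzxx   read _ → write x, move left, go to s2
s2 | x[_]xyzxx   read _ → write _, move right, go to s0
s0 | x_[x]yzxx   read x → write z, move right, go to s0
s0 | x_z[y]zxx   read y → write y, move left, go to s1
s1 | x_[z]yzxx   read z → write _, move right, go to s2
s2 | x__[y]zxx   read y → write y, move left, go to s0
s0 | x_[_]yzxx
No transition is defined for (s0, _); M halts in state s0.

s0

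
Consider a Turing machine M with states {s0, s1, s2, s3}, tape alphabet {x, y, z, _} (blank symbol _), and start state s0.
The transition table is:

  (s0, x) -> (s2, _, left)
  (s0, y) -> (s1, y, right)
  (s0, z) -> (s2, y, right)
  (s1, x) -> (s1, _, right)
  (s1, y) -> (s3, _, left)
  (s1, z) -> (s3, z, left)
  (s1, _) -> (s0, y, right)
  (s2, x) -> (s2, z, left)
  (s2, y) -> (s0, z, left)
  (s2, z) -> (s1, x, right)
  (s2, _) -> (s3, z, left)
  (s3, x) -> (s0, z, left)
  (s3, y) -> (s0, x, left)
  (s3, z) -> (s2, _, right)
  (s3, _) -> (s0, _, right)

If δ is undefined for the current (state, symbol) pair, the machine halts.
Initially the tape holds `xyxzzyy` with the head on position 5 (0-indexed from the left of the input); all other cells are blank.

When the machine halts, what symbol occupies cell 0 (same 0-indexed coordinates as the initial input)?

state=s0 head=5 tape=__xyxzz[y]y   (s0,y)→(s1,y,right)
state=s1 head=6 tape=__xyxzzy[y]   (s1,y)→(s3,_,left)
state=s3 head=5 tape=__xyxzz[y]_   (s3,y)→(s0,x,left)
state=s0 head=4 tape=__xyxz[z]x_   (s0,z)→(s2,y,right)
state=s2 head=5 tape=__xyxzy[x]_   (s2,x)→(s2,z,left)
state=s2 head=4 tape=__xyxz[y]z_   (s2,y)→(s0,z,left)
state=s0 head=3 tape=__xyx[z]zz_   (s0,z)→(s2,y,right)
state=s2 head=4 tape=__xyxy[z]z_   (s2,z)→(s1,x,right)
state=s1 head=5 tape=__xyxyx[z]_   (s1,z)→(s3,z,left)
state=s3 head=4 tape=__xyxy[x]z_   (s3,x)→(s0,z,left)
state=s0 head=3 tape=__xyx[y]zz_   (s0,y)→(s1,y,right)
state=s1 head=4 tape=__xyxy[z]z_   (s1,z)→(s3,z,left)
state=s3 head=3 tape=__xyx[y]zz_   (s3,y)→(s0,x,left)
state=s0 head=2 tape=__xy[x]xzz_   (s0,x)→(s2,_,left)
state=s2 head=1 tape=__x[y]_xzz_   (s2,y)→(s0,z,left)
state=s0 head=0 tape=__[x]z_xzz_   (s0,x)→(s2,_,left)
state=s2 head=-1 tape=_[_]_z_xzz_   (s2,_)→(s3,z,left)
state=s3 head=-2 tape=[_]z_z_xzz_   (s3,_)→(s0,_,right)
state=s0 head=-1 tape=_[z]_z_xzz_   (s0,z)→(s2,y,right)
state=s2 head=0 tape=_y[_]z_xzz_   (s2,_)→(s3,z,left)
state=s3 head=-1 tape=_[y]zz_xzz_   (s3,y)→(s0,x,left)
state=s0 head=-2 tape=[_]xzz_xzz_
Cell 0 holds z when M halts.

z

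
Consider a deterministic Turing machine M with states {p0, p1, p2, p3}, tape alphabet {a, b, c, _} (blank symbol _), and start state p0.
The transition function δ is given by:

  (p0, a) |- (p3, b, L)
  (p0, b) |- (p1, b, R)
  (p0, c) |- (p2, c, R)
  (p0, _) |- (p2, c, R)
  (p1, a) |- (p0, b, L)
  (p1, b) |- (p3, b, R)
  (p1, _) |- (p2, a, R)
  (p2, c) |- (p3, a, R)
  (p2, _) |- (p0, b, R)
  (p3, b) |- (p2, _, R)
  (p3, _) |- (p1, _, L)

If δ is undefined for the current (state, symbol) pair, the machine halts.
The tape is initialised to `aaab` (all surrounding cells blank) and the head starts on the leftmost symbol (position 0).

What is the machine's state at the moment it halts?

p0 | __[a]aab   read a → write b, move L, go to p3
p3 | _[_]baab   read _ → write _, move L, go to p1
p1 | [_]_baab   read _ → write a, move R, go to p2
p2 | a[_]baab   read _ → write b, move R, go to p0
p0 | ab[b]aab   read b → write b, move R, go to p1
p1 | abb[a]ab   read a → write b, move L, go to p0
p0 | ab[b]bab   read b → write b, move R, go to p1
p1 | abb[b]ab   read b → write b, move R, go to p3
p3 | abbb[a]b
No transition is defined for (p3, a); M halts in state p3.

p3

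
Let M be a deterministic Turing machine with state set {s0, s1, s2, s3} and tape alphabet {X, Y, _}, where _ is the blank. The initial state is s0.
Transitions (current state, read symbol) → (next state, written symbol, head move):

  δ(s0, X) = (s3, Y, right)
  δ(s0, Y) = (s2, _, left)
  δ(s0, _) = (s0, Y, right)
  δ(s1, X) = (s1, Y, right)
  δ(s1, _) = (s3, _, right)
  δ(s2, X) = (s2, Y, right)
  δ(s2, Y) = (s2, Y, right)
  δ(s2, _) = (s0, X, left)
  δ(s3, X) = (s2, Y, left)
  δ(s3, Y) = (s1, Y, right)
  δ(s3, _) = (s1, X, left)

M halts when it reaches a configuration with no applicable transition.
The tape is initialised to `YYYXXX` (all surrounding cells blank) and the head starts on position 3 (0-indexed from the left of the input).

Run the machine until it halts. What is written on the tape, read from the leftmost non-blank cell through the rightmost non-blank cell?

s0 | __YYY[X]XX_   read X → write Y, move right, go to s3
s3 | __YYYY[X]X_   read X → write Y, move left, go to s2
s2 | __YYY[Y]YX_   read Y → write Y, move right, go to s2
s2 | __YYYY[Y]X_   read Y → write Y, move right, go to s2
s2 | __YYYYY[X]_   read X → write Y, move right, go to s2
s2 | __YYYYYY[_]   read _ → write X, move left, go to s0
s0 | __YYYYY[Y]X   read Y → write _, move left, go to s2
s2 | __YYYY[Y]_X   read Y → write Y, move right, go to s2
s2 | __YYYYY[_]X   read _ → write X, move left, go to s0
s0 | __YYYY[Y]XX   read Y → write _, move left, go to s2
s2 | __YYY[Y]_XX   read Y → write Y, move right, go to s2
s2 | __YYYY[_]XX   read _ → write X, move left, go to s0
s0 | __YYY[Y]XXX   read Y → write _, move left, go to s2
s2 | __YY[Y]_XXX   read Y → write Y, move right, go to s2
s2 | __YYY[_]XXX   read _ → write X, move left, go to s0
s0 | __YY[Y]XXXX   read Y → write _, move left, go to s2
s2 | __Y[Y]_XXXX   read Y → write Y, move right, go to s2
s2 | __YY[_]XXXX   read _ → write X, move left, go to s0
s0 | __Y[Y]XXXXX   read Y → write _, move left, go to s2
s2 | __[Y]_XXXXX   read Y → write Y, move right, go to s2
s2 | __Y[_]XXXXX   read _ → write X, move left, go to s0
s0 | __[Y]XXXXXX   read Y → write _, move left, go to s2
s2 | _[_]_XXXXXX   read _ → write X, move left, go to s0
s0 | [_]X_XXXXXX   read _ → write Y, move right, go to s0
s0 | Y[X]_XXXXXX   read X → write Y, move right, go to s3
s3 | YY[_]XXXXXX   read _ → write X, move left, go to s1
s1 | Y[Y]XXXXXXX
The non-blank tape span at halt is YYXXXXXXX.

YYXXXXXXX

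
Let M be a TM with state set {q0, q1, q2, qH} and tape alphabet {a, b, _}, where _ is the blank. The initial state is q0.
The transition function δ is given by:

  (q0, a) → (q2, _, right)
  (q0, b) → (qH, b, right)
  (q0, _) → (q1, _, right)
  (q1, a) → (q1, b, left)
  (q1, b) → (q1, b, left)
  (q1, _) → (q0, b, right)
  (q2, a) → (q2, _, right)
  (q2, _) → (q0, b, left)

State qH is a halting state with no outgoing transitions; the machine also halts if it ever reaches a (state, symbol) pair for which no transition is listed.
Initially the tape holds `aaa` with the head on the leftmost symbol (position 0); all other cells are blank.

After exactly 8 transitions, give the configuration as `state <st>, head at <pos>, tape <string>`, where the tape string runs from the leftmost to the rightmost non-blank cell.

state qH, head at 4, tape bb

q0 | [a]aa__   read a → write _, move right, go to q2
q2 | _[a]a__   read a → write _, move right, go to q2
q2 | __[a]__   read a → write _, move right, go to q2
q2 | ___[_]_   read _ → write b, move left, go to q0
q0 | __[_]b_   read _ → write _, move right, go to q1
q1 | ___[b]_   read b → write b, move left, go to q1
q1 | __[_]b_   read _ → write b, move right, go to q0
q0 | __b[b]_   read b → write b, move right, go to qH
qH | __bb[_]
After 8 steps: state qH, head at 4, tape bb.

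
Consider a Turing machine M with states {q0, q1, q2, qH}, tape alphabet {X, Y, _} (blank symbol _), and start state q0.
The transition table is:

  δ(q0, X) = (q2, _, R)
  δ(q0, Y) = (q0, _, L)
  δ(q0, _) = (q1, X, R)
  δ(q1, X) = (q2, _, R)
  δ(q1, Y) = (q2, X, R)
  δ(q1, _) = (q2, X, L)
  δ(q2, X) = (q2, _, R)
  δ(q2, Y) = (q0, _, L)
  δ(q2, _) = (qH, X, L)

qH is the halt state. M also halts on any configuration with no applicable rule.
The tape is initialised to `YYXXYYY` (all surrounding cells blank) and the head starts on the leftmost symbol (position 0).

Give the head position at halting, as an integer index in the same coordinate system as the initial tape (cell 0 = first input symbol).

6

state=q0 head=0 tape=_[Y]YXXYYY_   (q0,Y)→(q0,_,L)
state=q0 head=-1 tape=[_]_YXXYYY_   (q0,_)→(q1,X,R)
state=q1 head=0 tape=X[_]YXXYYY_   (q1,_)→(q2,X,L)
state=q2 head=-1 tape=[X]XYXXYYY_   (q2,X)→(q2,_,R)
state=q2 head=0 tape=_[X]YXXYYY_   (q2,X)→(q2,_,R)
state=q2 head=1 tape=__[Y]XXYYY_   (q2,Y)→(q0,_,L)
state=q0 head=0 tape=_[_]_XXYYY_   (q0,_)→(q1,X,R)
state=q1 head=1 tape=_X[_]XXYYY_   (q1,_)→(q2,X,L)
state=q2 head=0 tape=_[X]XXXYYY_   (q2,X)→(q2,_,R)
state=q2 head=1 tape=__[X]XXYYY_   (q2,X)→(q2,_,R)
state=q2 head=2 tape=___[X]XYYY_   (q2,X)→(q2,_,R)
state=q2 head=3 tape=____[X]YYY_   (q2,X)→(q2,_,R)
state=q2 head=4 tape=_____[Y]YY_   (q2,Y)→(q0,_,L)
state=q0 head=3 tape=____[_]_YY_   (q0,_)→(q1,X,R)
state=q1 head=4 tape=____X[_]YY_   (q1,_)→(q2,X,L)
state=q2 head=3 tape=____[X]XYY_   (q2,X)→(q2,_,R)
state=q2 head=4 tape=_____[X]YY_   (q2,X)→(q2,_,R)
state=q2 head=5 tape=______[Y]Y_   (q2,Y)→(q0,_,L)
state=q0 head=4 tape=_____[_]_Y_   (q0,_)→(q1,X,R)
state=q1 head=5 tape=_____X[_]Y_   (q1,_)→(q2,X,L)
state=q2 head=4 tape=_____[X]XY_   (q2,X)→(q2,_,R)
state=q2 head=5 tape=______[X]Y_   (q2,X)→(q2,_,R)
state=q2 head=6 tape=_______[Y]_   (q2,Y)→(q0,_,L)
state=q0 head=5 tape=______[_]__   (q0,_)→(q1,X,R)
state=q1 head=6 tape=______X[_]_   (q1,_)→(q2,X,L)
state=q2 head=5 tape=______[X]X_   (q2,X)→(q2,_,R)
state=q2 head=6 tape=_______[X]_   (q2,X)→(q2,_,R)
state=q2 head=7 tape=________[_]   (q2,_)→(qH,X,L)
state=qH head=6 tape=_______[_]X
At halt the head is at cell 6.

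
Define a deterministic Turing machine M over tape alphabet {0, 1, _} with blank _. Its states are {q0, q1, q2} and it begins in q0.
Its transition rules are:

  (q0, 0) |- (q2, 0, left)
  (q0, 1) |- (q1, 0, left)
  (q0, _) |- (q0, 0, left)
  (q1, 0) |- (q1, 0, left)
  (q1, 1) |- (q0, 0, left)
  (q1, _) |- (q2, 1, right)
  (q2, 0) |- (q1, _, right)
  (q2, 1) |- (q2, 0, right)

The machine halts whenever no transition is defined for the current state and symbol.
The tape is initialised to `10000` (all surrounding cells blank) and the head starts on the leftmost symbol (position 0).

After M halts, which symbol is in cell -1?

q0 | _[1]0000__   read 1 → write 0, move left, go to q1
q1 | [_]00000__   read _ → write 1, move right, go to q2
q2 | 1[0]0000__   read 0 → write _, move right, go to q1
q1 | 1_[0]000__   read 0 → write 0, move left, go to q1
q1 | 1[_]0000__   read _ → write 1, move right, go to q2
q2 | 11[0]000__   read 0 → write _, move right, go to q1
q1 | 11_[0]00__   read 0 → write 0, move left, go to q1
q1 | 11[_]000__   read _ → write 1, move right, go to q2
q2 | 111[0]00__   read 0 → write _, move right, go to q1
q1 | 111_[0]0__   read 0 → write 0, move left, go to q1
q1 | 111[_]00__   read _ → write 1, move right, go to q2
q2 | 1111[0]0__   read 0 → write _, move right, go to q1
q1 | 1111_[0]__   read 0 → write 0, move left, go to q1
q1 | 1111[_]0__   read _ → write 1, move right, go to q2
q2 | 11111[0]__   read 0 → write _, move right, go to q1
q1 | 11111_[_]_   read _ → write 1, move right, go to q2
q2 | 11111_1[_]
Cell -1 holds 1 when M halts.

1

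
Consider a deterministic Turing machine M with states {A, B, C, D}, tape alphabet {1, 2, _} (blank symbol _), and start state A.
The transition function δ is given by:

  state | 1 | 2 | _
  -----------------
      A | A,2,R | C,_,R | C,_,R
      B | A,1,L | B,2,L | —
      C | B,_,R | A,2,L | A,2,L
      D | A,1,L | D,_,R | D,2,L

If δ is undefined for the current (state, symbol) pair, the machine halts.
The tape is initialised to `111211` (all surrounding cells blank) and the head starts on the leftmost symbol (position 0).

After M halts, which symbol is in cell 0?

state=A head=0 tape=[1]11211_   (A,1)→(A,2,R)
state=A head=1 tape=2[1]1211_   (A,1)→(A,2,R)
state=A head=2 tape=22[1]211_   (A,1)→(A,2,R)
state=A head=3 tape=222[2]11_   (A,2)→(C,_,R)
state=C head=4 tape=222_[1]1_   (C,1)→(B,_,R)
state=B head=5 tape=222__[1]_   (B,1)→(A,1,L)
state=A head=4 tape=222_[_]1_   (A,_)→(C,_,R)
state=C head=5 tape=222__[1]_   (C,1)→(B,_,R)
state=B head=6 tape=222___[_]
Cell 0 holds 2 when M halts.

2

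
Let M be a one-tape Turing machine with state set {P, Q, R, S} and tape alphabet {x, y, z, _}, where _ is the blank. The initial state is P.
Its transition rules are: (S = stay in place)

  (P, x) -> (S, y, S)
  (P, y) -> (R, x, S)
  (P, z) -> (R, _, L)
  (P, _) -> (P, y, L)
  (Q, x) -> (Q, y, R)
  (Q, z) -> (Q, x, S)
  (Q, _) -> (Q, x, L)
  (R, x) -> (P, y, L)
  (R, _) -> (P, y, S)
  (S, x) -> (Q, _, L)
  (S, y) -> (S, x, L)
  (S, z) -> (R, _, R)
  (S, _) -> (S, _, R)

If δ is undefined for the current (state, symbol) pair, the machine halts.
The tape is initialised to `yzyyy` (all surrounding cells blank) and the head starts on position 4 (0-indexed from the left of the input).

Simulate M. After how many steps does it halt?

7

P | yzyy[y]   read y → write x, move S, go to R
R | yzyy[x]   read x → write y, move L, go to P
P | yzy[y]y   read y → write x, move S, go to R
R | yzy[x]y   read x → write y, move L, go to P
P | yz[y]yy   read y → write x, move S, go to R
R | yz[x]yy   read x → write y, move L, go to P
P | y[z]yyy   read z → write _, move L, go to R
R | [y]_yyy
M halts after 7 transitions.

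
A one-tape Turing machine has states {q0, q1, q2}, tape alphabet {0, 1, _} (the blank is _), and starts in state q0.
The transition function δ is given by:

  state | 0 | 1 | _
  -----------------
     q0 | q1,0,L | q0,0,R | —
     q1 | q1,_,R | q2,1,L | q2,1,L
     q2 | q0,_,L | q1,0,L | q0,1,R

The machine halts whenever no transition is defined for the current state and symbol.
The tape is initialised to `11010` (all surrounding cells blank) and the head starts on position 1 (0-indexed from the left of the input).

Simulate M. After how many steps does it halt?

q0 | 1[1]010__   read 1 → write 0, move R, go to q0
q0 | 10[0]10__   read 0 → write 0, move L, go to q1
q1 | 1[0]010__   read 0 → write _, move R, go to q1
q1 | 1_[0]10__   read 0 → write _, move R, go to q1
q1 | 1__[1]0__   read 1 → write 1, move L, go to q2
q2 | 1_[_]10__   read _ → write 1, move R, go to q0
q0 | 1_1[1]0__   read 1 → write 0, move R, go to q0
q0 | 1_10[0]__   read 0 → write 0, move L, go to q1
q1 | 1_1[0]0__   read 0 → write _, move R, go to q1
q1 | 1_1_[0]__   read 0 → write _, move R, go to q1
q1 | 1_1__[_]_   read _ → write 1, move L, go to q2
q2 | 1_1_[_]1_   read _ → write 1, move R, go to q0
q0 | 1_1_1[1]_   read 1 → write 0, move R, go to q0
q0 | 1_1_10[_]
M halts after 13 transitions.

13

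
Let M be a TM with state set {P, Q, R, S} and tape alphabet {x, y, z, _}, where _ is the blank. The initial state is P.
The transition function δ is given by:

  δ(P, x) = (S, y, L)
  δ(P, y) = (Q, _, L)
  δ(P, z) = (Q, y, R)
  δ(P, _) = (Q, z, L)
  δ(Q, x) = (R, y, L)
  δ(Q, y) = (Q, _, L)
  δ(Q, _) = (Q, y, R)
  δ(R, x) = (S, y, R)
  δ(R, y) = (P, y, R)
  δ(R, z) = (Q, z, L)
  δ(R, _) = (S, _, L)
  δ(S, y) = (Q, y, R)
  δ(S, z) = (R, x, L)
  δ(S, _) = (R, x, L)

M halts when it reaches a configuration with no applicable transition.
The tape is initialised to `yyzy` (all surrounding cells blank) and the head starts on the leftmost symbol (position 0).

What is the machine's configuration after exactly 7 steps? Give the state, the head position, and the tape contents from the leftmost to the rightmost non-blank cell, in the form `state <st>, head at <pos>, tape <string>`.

P | __[y]yzy   read y → write _, move L, go to Q
Q | _[_]_yzy   read _ → write y, move R, go to Q
Q | _y[_]yzy   read _ → write y, move R, go to Q
Q | _yy[y]zy   read y → write _, move L, go to Q
Q | _y[y]_zy   read y → write _, move L, go to Q
Q | _[y]__zy   read y → write _, move L, go to Q
Q | [_]___zy   read _ → write y, move R, go to Q
Q | y[_]__zy
After 7 steps: state Q, head at -1, tape y___zy.

state Q, head at -1, tape y___zy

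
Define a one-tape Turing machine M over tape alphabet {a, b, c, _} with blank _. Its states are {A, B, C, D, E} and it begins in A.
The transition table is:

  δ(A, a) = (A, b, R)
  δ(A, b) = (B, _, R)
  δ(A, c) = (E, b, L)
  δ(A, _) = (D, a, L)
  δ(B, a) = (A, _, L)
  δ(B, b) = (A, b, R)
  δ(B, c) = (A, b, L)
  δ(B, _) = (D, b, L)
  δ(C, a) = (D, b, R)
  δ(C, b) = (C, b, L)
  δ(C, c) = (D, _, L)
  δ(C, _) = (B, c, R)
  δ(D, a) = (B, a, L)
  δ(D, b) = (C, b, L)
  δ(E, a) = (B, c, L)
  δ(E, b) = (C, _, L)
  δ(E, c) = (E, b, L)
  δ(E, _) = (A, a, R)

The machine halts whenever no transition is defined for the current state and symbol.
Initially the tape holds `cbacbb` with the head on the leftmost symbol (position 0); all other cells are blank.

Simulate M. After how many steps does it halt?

state=A head=0 tape=___[c]bacbb   (A,c)→(E,b,L)
state=E head=-1 tape=__[_]bbacbb   (E,_)→(A,a,R)
state=A head=0 tape=__a[b]bacbb   (A,b)→(B,_,R)
state=B head=1 tape=__a_[b]acbb   (B,b)→(A,b,R)
state=A head=2 tape=__a_b[a]cbb   (A,a)→(A,b,R)
state=A head=3 tape=__a_bb[c]bb   (A,c)→(E,b,L)
state=E head=2 tape=__a_b[b]bbb   (E,b)→(C,_,L)
state=C head=1 tape=__a_[b]_bbb   (C,b)→(C,b,L)
state=C head=0 tape=__a[_]b_bbb   (C,_)→(B,c,R)
state=B head=1 tape=__ac[b]_bbb   (B,b)→(A,b,R)
state=A head=2 tape=__acb[_]bbb   (A,_)→(D,a,L)
state=D head=1 tape=__ac[b]abbb   (D,b)→(C,b,L)
state=C head=0 tape=__a[c]babbb   (C,c)→(D,_,L)
state=D head=-1 tape=__[a]_babbb   (D,a)→(B,a,L)
state=B head=-2 tape=_[_]a_babbb   (B,_)→(D,b,L)
state=D head=-3 tape=[_]ba_babbb
M halts after 15 transitions.

15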